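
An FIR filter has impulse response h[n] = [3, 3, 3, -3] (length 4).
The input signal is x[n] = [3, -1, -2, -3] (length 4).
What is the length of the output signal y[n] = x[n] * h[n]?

For linear convolution, the output length is:
len(y) = len(x) + len(h) - 1 = 4 + 4 - 1 = 7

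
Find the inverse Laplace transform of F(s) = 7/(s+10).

Standard pair: k/(s+a) <-> k*e^(-at)*u(t)
With k=7, a=10: f(t) = 7*e^(-10t)*u(t)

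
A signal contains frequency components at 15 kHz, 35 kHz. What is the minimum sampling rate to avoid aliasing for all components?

The highest frequency component is f_max = 35 kHz.
Nyquist rate = 2 * f_max = 2 * 35 kHz = 70 kHz.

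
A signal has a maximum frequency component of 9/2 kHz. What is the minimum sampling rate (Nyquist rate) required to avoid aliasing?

By the Nyquist-Shannon sampling theorem,
the minimum sampling rate (Nyquist rate) must be at least 2 * f_max.
Nyquist rate = 2 * 9/2 kHz = 9 kHz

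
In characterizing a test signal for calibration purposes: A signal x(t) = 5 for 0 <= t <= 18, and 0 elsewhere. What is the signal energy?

Energy = integral of |x(t)|^2 dt over the signal duration
= 5^2 * 18 = 25 * 18 = 450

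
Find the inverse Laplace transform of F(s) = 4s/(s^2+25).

Standard pair: s/(s^2+w^2) <-> cos(wt)*u(t)
With k=4, w=5: f(t) = 4*cos(5t)*u(t)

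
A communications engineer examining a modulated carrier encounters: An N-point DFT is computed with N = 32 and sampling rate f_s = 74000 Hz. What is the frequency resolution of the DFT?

DFT frequency resolution = f_s / N
= 74000 / 32 = 4625/2 Hz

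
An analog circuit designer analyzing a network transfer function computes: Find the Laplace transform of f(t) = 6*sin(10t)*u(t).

Standard pair: sin(wt)*u(t) <-> w/(s^2+w^2)
With w = 10: L{6*sin(10t)*u(t)} = 60/(s^2+100)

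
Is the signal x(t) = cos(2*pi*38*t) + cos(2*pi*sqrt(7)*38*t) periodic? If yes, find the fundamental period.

f1 = 38 Hz, f2 = 38*sqrt(7) Hz
Ratio f2/f1 = sqrt(7), which is irrational.
Since the frequency ratio is irrational, no common period exists.
The signal is not periodic.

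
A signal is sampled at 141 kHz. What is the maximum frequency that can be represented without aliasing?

The maximum frequency that can be represented without aliasing
is the Nyquist frequency: f_max = f_s / 2 = 141 kHz / 2 = 141/2 kHz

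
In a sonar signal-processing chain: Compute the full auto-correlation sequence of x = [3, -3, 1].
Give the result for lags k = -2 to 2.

r_xx[k] = sum_m x[m]*x[m+k], indexed from 0, for k = -2 to 2:
  r_xx[-2] = x[2]*x[0] = 3
  r_xx[-1] = x[1]*x[0] + x[2]*x[1] = -12
  r_xx[0] = x[0]*x[0] + x[1]*x[1] + x[2]*x[2] = 19
  r_xx[1] = x[0]*x[1] + x[1]*x[2] = -12
  r_xx[2] = x[0]*x[2] = 3
r_xx = [3, -12, 19, -12, 3]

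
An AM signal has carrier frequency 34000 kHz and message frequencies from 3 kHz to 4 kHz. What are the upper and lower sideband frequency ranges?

Upper sideband (USB) = fc + [fm_low, fm_high] = 34000 + [3, 4] = [34003, 34004] kHz
Lower sideband (LSB) = fc - [fm_high, fm_low] = 34000 - [4, 3] = [33996, 33997] kHz
Total occupied spectrum: 33996 kHz to 34004 kHz (plus carrier at 34000 kHz)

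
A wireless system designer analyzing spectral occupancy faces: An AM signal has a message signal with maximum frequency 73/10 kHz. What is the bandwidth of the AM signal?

In AM (double-sideband), the bandwidth is twice the message frequency.
BW = 2 * f_m = 2 * 73/10 kHz = 73/5 kHz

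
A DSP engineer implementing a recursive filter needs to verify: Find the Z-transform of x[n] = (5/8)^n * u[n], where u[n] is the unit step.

The Z-transform of a^n * u[n] is z/(z-a) for |z| > |a|.
Here a = 5/8, so X(z) = z/(z - (5/8)) = 8z/(8z - 5)
ROC: |z| > 5/8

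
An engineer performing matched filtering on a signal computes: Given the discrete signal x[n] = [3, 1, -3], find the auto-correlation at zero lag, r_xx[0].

The auto-correlation at zero lag r_xx[0] equals the signal energy.
r_xx[0] = sum of x[n]^2 = 3^2 + 1^2 + (-3)^2
= 9 + 1 + 9 = 19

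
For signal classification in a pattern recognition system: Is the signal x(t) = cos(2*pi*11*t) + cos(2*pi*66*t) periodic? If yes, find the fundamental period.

f1 = 11 Hz, f2 = 66 Hz
Period T1 = 1/11, T2 = 1/66
Ratio T1/T2 = 66/11, which is rational.
The signal is periodic with fundamental period T = 1/GCD(11,66) = 1/11 s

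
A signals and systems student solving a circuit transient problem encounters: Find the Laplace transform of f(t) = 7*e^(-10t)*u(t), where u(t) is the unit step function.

Standard Laplace transform pair:
e^(-at)*u(t) <-> 1/(s+a)
With a = 10: L{7*e^(-10t)*u(t)} = 7/(s+10), ROC: Re(s) > -10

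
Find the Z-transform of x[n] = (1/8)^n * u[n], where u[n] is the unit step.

The Z-transform of a^n * u[n] is z/(z-a) for |z| > |a|.
Here a = 1/8, so X(z) = z/(z - (1/8)) = 8z/(8z - 1)
ROC: |z| > 1/8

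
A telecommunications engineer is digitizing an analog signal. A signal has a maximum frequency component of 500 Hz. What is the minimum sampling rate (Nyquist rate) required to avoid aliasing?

By the Nyquist-Shannon sampling theorem,
the minimum sampling rate (Nyquist rate) must be at least 2 * f_max.
Nyquist rate = 2 * 500 Hz = 1000 Hz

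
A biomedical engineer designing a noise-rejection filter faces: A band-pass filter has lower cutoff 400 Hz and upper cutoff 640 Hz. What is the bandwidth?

Bandwidth = f_high - f_low
= 640 Hz - 400 Hz = 240 Hz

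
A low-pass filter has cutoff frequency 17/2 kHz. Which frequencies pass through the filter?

A low-pass filter passes all frequencies below the cutoff frequency 17/2 kHz and attenuates higher frequencies.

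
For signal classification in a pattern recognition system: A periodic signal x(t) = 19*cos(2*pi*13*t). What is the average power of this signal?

Average power of A*cos(wt) is A^2/2.
P = 19^2 / 2 = 361/2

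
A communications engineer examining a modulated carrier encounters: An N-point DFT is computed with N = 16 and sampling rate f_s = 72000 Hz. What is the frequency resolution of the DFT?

DFT frequency resolution = f_s / N
= 72000 / 16 = 4500 Hz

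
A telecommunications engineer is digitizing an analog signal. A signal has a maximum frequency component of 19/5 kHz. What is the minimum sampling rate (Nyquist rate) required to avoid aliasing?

By the Nyquist-Shannon sampling theorem,
the minimum sampling rate (Nyquist rate) must be at least 2 * f_max.
Nyquist rate = 2 * 19/5 kHz = 38/5 kHz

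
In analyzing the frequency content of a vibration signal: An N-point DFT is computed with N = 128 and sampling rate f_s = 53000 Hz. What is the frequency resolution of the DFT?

DFT frequency resolution = f_s / N
= 53000 / 128 = 6625/16 Hz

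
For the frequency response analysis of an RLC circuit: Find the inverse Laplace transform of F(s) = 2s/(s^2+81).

Standard pair: s/(s^2+w^2) <-> cos(wt)*u(t)
With k=2, w=9: f(t) = 2*cos(9t)*u(t)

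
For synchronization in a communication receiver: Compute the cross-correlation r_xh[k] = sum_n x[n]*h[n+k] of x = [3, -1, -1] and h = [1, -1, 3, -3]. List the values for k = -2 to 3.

Both sequences indexed from 0 and zero outside their support.
Lags with overlap: k = -2 to 3.
  r_xh[-2] = x[2]*h[0] = -1
  r_xh[-1] = x[1]*h[0] + x[2]*h[1] = 0
  r_xh[0] = x[0]*h[0] + x[1]*h[1] + x[2]*h[2] = 1
  r_xh[1] = x[0]*h[1] + x[1]*h[2] + x[2]*h[3] = -3
  r_xh[2] = x[0]*h[2] + x[1]*h[3] = 12
  r_xh[3] = x[0]*h[3] = -9
r_xh = [-1, 0, 1, -3, 12, -9] (for k = -2, ..., 3)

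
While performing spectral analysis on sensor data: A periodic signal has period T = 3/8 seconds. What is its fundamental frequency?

The fundamental frequency is the reciprocal of the period.
f = 1/T = 1/(3/8) = 8/3 Hz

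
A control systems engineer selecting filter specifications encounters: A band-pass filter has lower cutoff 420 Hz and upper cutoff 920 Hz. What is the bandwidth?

Bandwidth = f_high - f_low
= 920 Hz - 420 Hz = 500 Hz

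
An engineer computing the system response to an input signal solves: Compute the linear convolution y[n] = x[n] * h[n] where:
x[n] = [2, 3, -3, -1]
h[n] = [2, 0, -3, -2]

y[n] = sum_k x[k]*h[n-k]. Output length = len(x) + len(h) - 1 = 4 + 4 - 1 = 7.
y[0] = 2*2 = 4
y[1] = 3*2 + 2*0 = 6
y[2] = -3*2 + 3*0 + 2*-3 = -12
y[3] = -1*2 + -3*0 + 3*-3 + 2*-2 = -15
y[4] = -1*0 + -3*-3 + 3*-2 = 3
y[5] = -1*-3 + -3*-2 = 9
y[6] = -1*-2 = 2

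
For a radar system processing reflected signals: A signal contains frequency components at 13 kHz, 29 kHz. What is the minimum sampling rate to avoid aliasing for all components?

The highest frequency component is f_max = 29 kHz.
Nyquist rate = 2 * f_max = 2 * 29 kHz = 58 kHz.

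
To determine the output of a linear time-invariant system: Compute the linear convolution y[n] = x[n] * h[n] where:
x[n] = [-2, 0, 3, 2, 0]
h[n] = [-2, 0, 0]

y[n] = sum_k x[k]*h[n-k]. Output length = len(x) + len(h) - 1 = 5 + 3 - 1 = 7.
y[0] = -2*-2 = 4
y[1] = 0*-2 + -2*0 = 0
y[2] = 3*-2 + 0*0 + -2*0 = -6
y[3] = 2*-2 + 3*0 + 0*0 = -4
y[4] = 0*-2 + 2*0 + 3*0 = 0
y[5] = 0*0 + 2*0 = 0
y[6] = 0*0 = 0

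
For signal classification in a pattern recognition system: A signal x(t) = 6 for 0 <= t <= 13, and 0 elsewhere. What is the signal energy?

Energy = integral of |x(t)|^2 dt over the signal duration
= 6^2 * 13 = 36 * 13 = 468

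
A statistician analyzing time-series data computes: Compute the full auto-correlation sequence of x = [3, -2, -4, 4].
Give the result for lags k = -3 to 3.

r_xx[k] = sum_m x[m]*x[m+k], indexed from 0, for k = -3 to 3:
  r_xx[-3] = x[3]*x[0] = 12
  r_xx[-2] = x[2]*x[0] + x[3]*x[1] = -20
  r_xx[-1] = x[1]*x[0] + x[2]*x[1] + x[3]*x[2] = -14
  r_xx[0] = x[0]*x[0] + x[1]*x[1] + x[2]*x[2] + x[3]*x[3] = 45
  r_xx[1] = x[0]*x[1] + x[1]*x[2] + x[2]*x[3] = -14
  r_xx[2] = x[0]*x[2] + x[1]*x[3] = -20
  r_xx[3] = x[0]*x[3] = 12
r_xx = [12, -20, -14, 45, -14, -20, 12]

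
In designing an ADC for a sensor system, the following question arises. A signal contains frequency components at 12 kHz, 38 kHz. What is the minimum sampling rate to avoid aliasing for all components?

The highest frequency component is f_max = 38 kHz.
Nyquist rate = 2 * f_max = 2 * 38 kHz = 76 kHz.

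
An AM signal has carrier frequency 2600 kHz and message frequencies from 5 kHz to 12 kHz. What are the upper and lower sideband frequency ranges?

Upper sideband (USB) = fc + [fm_low, fm_high] = 2600 + [5, 12] = [2605, 2612] kHz
Lower sideband (LSB) = fc - [fm_high, fm_low] = 2600 - [12, 5] = [2588, 2595] kHz
Total occupied spectrum: 2588 kHz to 2612 kHz (plus carrier at 2600 kHz)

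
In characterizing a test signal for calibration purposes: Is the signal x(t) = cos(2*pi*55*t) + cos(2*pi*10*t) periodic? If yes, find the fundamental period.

f1 = 55 Hz, f2 = 10 Hz
Period T1 = 1/55, T2 = 1/10
Ratio T1/T2 = 10/55, which is rational.
The signal is periodic with fundamental period T = 1/GCD(55,10) = 1/5 s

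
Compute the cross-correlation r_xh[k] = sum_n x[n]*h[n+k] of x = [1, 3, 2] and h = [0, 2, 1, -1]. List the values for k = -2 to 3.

Both sequences indexed from 0 and zero outside their support.
Lags with overlap: k = -2 to 3.
  r_xh[-2] = x[2]*h[0] = 0
  r_xh[-1] = x[1]*h[0] + x[2]*h[1] = 4
  r_xh[0] = x[0]*h[0] + x[1]*h[1] + x[2]*h[2] = 8
  r_xh[1] = x[0]*h[1] + x[1]*h[2] + x[2]*h[3] = 3
  r_xh[2] = x[0]*h[2] + x[1]*h[3] = -2
  r_xh[3] = x[0]*h[3] = -1
r_xh = [0, 4, 8, 3, -2, -1] (for k = -2, ..., 3)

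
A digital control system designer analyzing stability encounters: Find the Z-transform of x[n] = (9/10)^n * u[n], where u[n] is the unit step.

The Z-transform of a^n * u[n] is z/(z-a) for |z| > |a|.
Here a = 9/10, so X(z) = z/(z - (9/10)) = 10z/(10z - 9)
ROC: |z| > 9/10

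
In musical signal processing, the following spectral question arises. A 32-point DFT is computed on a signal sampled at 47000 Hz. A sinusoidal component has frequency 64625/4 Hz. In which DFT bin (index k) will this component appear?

DFT frequency resolution = f_s/N = 47000/32 = 5875/4 Hz
Bin index k = f_signal / resolution = 64625/4 / 5875/4 = 11
The signal frequency 64625/4 Hz falls in DFT bin k = 11.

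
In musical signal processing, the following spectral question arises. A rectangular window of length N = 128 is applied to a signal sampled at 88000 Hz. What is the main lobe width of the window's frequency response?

For a rectangular window of length N,
the main lobe width in frequency is 2*f_s/N.
= 2*88000/128 = 1375 Hz
This determines the minimum frequency separation for resolving two sinusoids.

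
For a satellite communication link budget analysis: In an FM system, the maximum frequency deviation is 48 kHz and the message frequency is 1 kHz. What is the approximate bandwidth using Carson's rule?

Carson's rule: BW = 2*(delta_f + f_m)
= 2*(48 + 1) kHz = 98 kHz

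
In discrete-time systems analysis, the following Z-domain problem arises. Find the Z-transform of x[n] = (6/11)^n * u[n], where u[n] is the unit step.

The Z-transform of a^n * u[n] is z/(z-a) for |z| > |a|.
Here a = 6/11, so X(z) = z/(z - (6/11)) = 11z/(11z - 6)
ROC: |z| > 6/11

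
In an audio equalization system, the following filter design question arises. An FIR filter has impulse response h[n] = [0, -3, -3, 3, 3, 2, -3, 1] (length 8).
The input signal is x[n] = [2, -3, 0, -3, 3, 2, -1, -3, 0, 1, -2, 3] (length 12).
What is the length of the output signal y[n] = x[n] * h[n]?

For linear convolution, the output length is:
len(y) = len(x) + len(h) - 1 = 12 + 8 - 1 = 19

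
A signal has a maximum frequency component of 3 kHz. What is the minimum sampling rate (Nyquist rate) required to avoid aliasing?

By the Nyquist-Shannon sampling theorem,
the minimum sampling rate (Nyquist rate) must be at least 2 * f_max.
Nyquist rate = 2 * 3 kHz = 6 kHz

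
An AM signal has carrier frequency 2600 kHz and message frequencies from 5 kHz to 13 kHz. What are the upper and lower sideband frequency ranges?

Upper sideband (USB) = fc + [fm_low, fm_high] = 2600 + [5, 13] = [2605, 2613] kHz
Lower sideband (LSB) = fc - [fm_high, fm_low] = 2600 - [13, 5] = [2587, 2595] kHz
Total occupied spectrum: 2587 kHz to 2613 kHz (plus carrier at 2600 kHz)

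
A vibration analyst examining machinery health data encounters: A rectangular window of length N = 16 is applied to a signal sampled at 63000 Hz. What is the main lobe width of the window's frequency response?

For a rectangular window of length N,
the main lobe width in frequency is 2*f_s/N.
= 2*63000/16 = 7875 Hz
This determines the minimum frequency separation for resolving two sinusoids.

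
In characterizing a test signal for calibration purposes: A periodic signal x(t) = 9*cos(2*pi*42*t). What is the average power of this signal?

Average power of A*cos(wt) is A^2/2.
P = 9^2 / 2 = 81/2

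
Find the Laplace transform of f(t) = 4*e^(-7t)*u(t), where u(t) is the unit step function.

Standard Laplace transform pair:
e^(-at)*u(t) <-> 1/(s+a)
With a = 7: L{4*e^(-7t)*u(t)} = 4/(s+7), ROC: Re(s) > -7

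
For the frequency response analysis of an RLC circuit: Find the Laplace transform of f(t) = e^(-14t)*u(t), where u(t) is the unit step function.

Standard Laplace transform pair:
e^(-at)*u(t) <-> 1/(s+a)
With a = 14: L{e^(-14t)*u(t)} = 1/(s+14), ROC: Re(s) > -14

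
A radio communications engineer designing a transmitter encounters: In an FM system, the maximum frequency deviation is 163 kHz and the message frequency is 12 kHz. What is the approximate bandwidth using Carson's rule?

Carson's rule: BW = 2*(delta_f + f_m)
= 2*(163 + 12) kHz = 350 kHz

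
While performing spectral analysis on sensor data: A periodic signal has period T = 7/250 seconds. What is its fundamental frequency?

The fundamental frequency is the reciprocal of the period.
f = 1/T = 1/(7/250) = 250/7 Hz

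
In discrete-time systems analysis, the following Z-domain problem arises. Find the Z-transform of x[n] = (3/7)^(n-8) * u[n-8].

Time-shifting property: if X(z) = Z{x[n]}, then Z{x[n-d]} = z^(-d) * X(z)
X(z) = z/(z - 3/7) for x[n] = (3/7)^n * u[n]
Z{x[n-8]} = z^(-8) * z/(z - 3/7) = z^(-7)/(z - 3/7)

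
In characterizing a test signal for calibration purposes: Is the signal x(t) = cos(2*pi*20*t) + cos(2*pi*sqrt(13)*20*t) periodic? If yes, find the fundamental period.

f1 = 20 Hz, f2 = 20*sqrt(13) Hz
Ratio f2/f1 = sqrt(13), which is irrational.
Since the frequency ratio is irrational, no common period exists.
The signal is not periodic.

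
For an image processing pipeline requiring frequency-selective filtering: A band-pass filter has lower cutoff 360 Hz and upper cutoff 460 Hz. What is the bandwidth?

Bandwidth = f_high - f_low
= 460 Hz - 360 Hz = 100 Hz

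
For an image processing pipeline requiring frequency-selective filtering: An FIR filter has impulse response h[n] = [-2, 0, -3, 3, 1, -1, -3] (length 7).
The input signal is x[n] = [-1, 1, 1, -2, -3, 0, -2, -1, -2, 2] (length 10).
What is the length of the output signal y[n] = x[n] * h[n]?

For linear convolution, the output length is:
len(y) = len(x) + len(h) - 1 = 10 + 7 - 1 = 16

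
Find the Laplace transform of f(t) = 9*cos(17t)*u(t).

Standard pair: cos(wt)*u(t) <-> s/(s^2+w^2)
With w = 17: L{9*cos(17t)*u(t)} = 9s/(s^2+289)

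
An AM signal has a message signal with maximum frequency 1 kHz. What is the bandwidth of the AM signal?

In AM (double-sideband), the bandwidth is twice the message frequency.
BW = 2 * f_m = 2 * 1 kHz = 2 kHz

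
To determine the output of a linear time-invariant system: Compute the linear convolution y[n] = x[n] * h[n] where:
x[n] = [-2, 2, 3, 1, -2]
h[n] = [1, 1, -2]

y[n] = sum_k x[k]*h[n-k]. Output length = len(x) + len(h) - 1 = 5 + 3 - 1 = 7.
y[0] = -2*1 = -2
y[1] = 2*1 + -2*1 = 0
y[2] = 3*1 + 2*1 + -2*-2 = 9
y[3] = 1*1 + 3*1 + 2*-2 = 0
y[4] = -2*1 + 1*1 + 3*-2 = -7
y[5] = -2*1 + 1*-2 = -4
y[6] = -2*-2 = 4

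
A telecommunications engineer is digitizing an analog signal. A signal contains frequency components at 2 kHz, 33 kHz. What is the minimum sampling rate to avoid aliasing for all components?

The highest frequency component is f_max = 33 kHz.
Nyquist rate = 2 * f_max = 2 * 33 kHz = 66 kHz.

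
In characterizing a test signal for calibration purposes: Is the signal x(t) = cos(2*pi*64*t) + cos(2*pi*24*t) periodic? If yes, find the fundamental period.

f1 = 64 Hz, f2 = 24 Hz
Period T1 = 1/64, T2 = 1/24
Ratio T1/T2 = 24/64, which is rational.
The signal is periodic with fundamental period T = 1/GCD(64,24) = 1/8 s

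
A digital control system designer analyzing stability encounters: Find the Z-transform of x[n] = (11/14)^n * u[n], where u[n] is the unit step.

The Z-transform of a^n * u[n] is z/(z-a) for |z| > |a|.
Here a = 11/14, so X(z) = z/(z - (11/14)) = 14z/(14z - 11)
ROC: |z| > 11/14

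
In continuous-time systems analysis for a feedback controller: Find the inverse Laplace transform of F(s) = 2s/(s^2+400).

Standard pair: s/(s^2+w^2) <-> cos(wt)*u(t)
With k=2, w=20: f(t) = 2*cos(20t)*u(t)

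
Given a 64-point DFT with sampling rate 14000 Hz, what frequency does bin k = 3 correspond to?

The frequency of DFT bin k is: f_k = k * f_s / N
f_3 = 3 * 14000 / 64 = 2625/4 Hz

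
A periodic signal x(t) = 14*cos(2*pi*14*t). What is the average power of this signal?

Average power of A*cos(wt) is A^2/2.
P = 14^2 / 2 = 196/2 = 98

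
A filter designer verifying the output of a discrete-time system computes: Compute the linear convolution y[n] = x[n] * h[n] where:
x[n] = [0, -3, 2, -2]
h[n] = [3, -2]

y[n] = sum_k x[k]*h[n-k]. Output length = len(x) + len(h) - 1 = 4 + 2 - 1 = 5.
y[0] = 0*3 = 0
y[1] = -3*3 + 0*-2 = -9
y[2] = 2*3 + -3*-2 = 12
y[3] = -2*3 + 2*-2 = -10
y[4] = -2*-2 = 4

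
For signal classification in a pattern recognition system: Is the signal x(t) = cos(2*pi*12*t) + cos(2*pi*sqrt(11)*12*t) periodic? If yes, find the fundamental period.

f1 = 12 Hz, f2 = 12*sqrt(11) Hz
Ratio f2/f1 = sqrt(11), which is irrational.
Since the frequency ratio is irrational, no common period exists.
The signal is not periodic.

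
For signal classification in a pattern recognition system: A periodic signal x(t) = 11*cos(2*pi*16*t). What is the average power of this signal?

Average power of A*cos(wt) is A^2/2.
P = 11^2 / 2 = 121/2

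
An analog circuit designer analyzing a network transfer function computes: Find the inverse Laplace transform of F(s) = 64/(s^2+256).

Standard pair: w/(s^2+w^2) <-> sin(wt)*u(t)
Recognize w^2 = 256, so w = 16; numerator 64 = 4*16.
f(t) = 4*sin(16t)*u(t)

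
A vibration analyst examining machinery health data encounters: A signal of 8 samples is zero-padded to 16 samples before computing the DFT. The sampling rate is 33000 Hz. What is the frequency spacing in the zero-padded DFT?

Original DFT: N = 8, resolution = f_s/N = 33000/8 = 4125 Hz
Zero-padded DFT: N = 16, resolution = f_s/N = 33000/16 = 4125/2 Hz
Zero-padding interpolates the spectrum (finer frequency grid)
but does NOT improve the true spectral resolution (ability to resolve close frequencies).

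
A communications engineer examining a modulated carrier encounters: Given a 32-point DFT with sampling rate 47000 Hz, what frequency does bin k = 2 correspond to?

The frequency of DFT bin k is: f_k = k * f_s / N
f_2 = 2 * 47000 / 32 = 5875/2 Hz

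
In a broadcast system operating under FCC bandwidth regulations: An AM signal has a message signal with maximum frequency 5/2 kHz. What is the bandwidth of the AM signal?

In AM (double-sideband), the bandwidth is twice the message frequency.
BW = 2 * f_m = 2 * 5/2 kHz = 5 kHz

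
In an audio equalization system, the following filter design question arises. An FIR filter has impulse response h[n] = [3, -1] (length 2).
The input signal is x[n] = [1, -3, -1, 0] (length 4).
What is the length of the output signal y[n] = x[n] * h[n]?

For linear convolution, the output length is:
len(y) = len(x) + len(h) - 1 = 4 + 2 - 1 = 5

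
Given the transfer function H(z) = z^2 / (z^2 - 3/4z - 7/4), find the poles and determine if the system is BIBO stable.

Poles are roots of the denominator: z^2 - 3/4z - 7/4 = 0.
Quadratic formula: z = [-(-3/4) +/- sqrt((-3/4)^2 - 4*(-7/4))] / 2
Discriminant = 9/16 + 7 = 121/16; sqrt = 11/4.
z = (3/4 +/- 11/4) / 2 => z = 7/4 or z = -1.
|p1| = 1, |p2| = 7/4.
For BIBO stability, all poles must lie inside the unit circle (|p| < 1).
System is UNSTABLE since at least one |p| >= 1.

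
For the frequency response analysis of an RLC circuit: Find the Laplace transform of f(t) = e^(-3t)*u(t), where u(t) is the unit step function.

Standard Laplace transform pair:
e^(-at)*u(t) <-> 1/(s+a)
With a = 3: L{e^(-3t)*u(t)} = 1/(s+3), ROC: Re(s) > -3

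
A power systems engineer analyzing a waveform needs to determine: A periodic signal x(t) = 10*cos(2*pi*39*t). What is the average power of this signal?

Average power of A*cos(wt) is A^2/2.
P = 10^2 / 2 = 100/2 = 50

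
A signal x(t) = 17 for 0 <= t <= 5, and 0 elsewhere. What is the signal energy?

Energy = integral of |x(t)|^2 dt over the signal duration
= 17^2 * 5 = 289 * 5 = 1445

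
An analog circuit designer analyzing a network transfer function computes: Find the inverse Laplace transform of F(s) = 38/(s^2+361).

Standard pair: w/(s^2+w^2) <-> sin(wt)*u(t)
Recognize w^2 = 361, so w = 19; numerator 38 = 2*19.
f(t) = 2*sin(19t)*u(t)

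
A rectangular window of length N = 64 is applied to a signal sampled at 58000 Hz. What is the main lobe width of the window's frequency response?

For a rectangular window of length N,
the main lobe width in frequency is 2*f_s/N.
= 2*58000/64 = 3625/2 Hz
This determines the minimum frequency separation for resolving two sinusoids.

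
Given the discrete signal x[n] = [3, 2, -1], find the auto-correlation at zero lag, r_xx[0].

The auto-correlation at zero lag r_xx[0] equals the signal energy.
r_xx[0] = sum of x[n]^2 = 3^2 + 2^2 + (-1)^2
= 9 + 4 + 1 = 14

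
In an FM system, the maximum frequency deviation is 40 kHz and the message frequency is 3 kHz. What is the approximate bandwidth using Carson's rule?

Carson's rule: BW = 2*(delta_f + f_m)
= 2*(40 + 3) kHz = 86 kHz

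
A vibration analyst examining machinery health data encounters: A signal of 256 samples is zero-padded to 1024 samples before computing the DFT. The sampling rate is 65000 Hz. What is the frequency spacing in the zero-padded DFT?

Original DFT: N = 256, resolution = f_s/N = 65000/256 = 8125/32 Hz
Zero-padded DFT: N = 1024, resolution = f_s/N = 65000/1024 = 8125/128 Hz
Zero-padding interpolates the spectrum (finer frequency grid)
but does NOT improve the true spectral resolution (ability to resolve close frequencies).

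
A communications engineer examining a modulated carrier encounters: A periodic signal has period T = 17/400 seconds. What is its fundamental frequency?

The fundamental frequency is the reciprocal of the period.
f = 1/T = 1/(17/400) = 400/17 Hz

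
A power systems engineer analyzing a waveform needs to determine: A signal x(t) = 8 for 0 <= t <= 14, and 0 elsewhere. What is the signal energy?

Energy = integral of |x(t)|^2 dt over the signal duration
= 8^2 * 14 = 64 * 14 = 896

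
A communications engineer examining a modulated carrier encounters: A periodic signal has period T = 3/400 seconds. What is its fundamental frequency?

The fundamental frequency is the reciprocal of the period.
f = 1/T = 1/(3/400) = 400/3 Hz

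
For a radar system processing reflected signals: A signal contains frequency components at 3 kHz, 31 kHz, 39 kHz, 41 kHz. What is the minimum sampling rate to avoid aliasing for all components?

The highest frequency component is f_max = 41 kHz.
Nyquist rate = 2 * f_max = 2 * 41 kHz = 82 kHz.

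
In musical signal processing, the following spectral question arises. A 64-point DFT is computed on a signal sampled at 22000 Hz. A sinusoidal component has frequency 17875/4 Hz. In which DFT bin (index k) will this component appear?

DFT frequency resolution = f_s/N = 22000/64 = 1375/4 Hz
Bin index k = f_signal / resolution = 17875/4 / 1375/4 = 13
The signal frequency 17875/4 Hz falls in DFT bin k = 13.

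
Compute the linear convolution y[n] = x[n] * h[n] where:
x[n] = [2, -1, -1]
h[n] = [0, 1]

y[n] = sum_k x[k]*h[n-k]. Output length = len(x) + len(h) - 1 = 3 + 2 - 1 = 4.
y[0] = 2*0 = 0
y[1] = -1*0 + 2*1 = 2
y[2] = -1*0 + -1*1 = -1
y[3] = -1*1 = -1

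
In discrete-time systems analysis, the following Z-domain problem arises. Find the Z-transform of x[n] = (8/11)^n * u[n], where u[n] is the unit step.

The Z-transform of a^n * u[n] is z/(z-a) for |z| > |a|.
Here a = 8/11, so X(z) = z/(z - (8/11)) = 11z/(11z - 8)
ROC: |z| > 8/11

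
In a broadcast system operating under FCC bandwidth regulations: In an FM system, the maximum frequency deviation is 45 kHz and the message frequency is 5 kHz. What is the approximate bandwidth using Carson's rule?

Carson's rule: BW = 2*(delta_f + f_m)
= 2*(45 + 5) kHz = 100 kHz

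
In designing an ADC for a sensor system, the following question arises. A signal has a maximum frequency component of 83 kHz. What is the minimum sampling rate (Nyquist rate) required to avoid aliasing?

By the Nyquist-Shannon sampling theorem,
the minimum sampling rate (Nyquist rate) must be at least 2 * f_max.
Nyquist rate = 2 * 83 kHz = 166 kHz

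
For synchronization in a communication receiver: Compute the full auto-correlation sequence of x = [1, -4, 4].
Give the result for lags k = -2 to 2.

r_xx[k] = sum_m x[m]*x[m+k], indexed from 0, for k = -2 to 2:
  r_xx[-2] = x[2]*x[0] = 4
  r_xx[-1] = x[1]*x[0] + x[2]*x[1] = -20
  r_xx[0] = x[0]*x[0] + x[1]*x[1] + x[2]*x[2] = 33
  r_xx[1] = x[0]*x[1] + x[1]*x[2] = -20
  r_xx[2] = x[0]*x[2] = 4
r_xx = [4, -20, 33, -20, 4]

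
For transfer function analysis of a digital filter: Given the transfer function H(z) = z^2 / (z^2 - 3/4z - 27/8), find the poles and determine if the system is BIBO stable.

Poles are roots of the denominator: z^2 - 3/4z - 27/8 = 0.
Quadratic formula: z = [-(-3/4) +/- sqrt((-3/4)^2 - 4*(-27/8))] / 2
Discriminant = 9/16 + 27/2 = 225/16; sqrt = 15/4.
z = (3/4 +/- 15/4) / 2 => z = 9/4 or z = -3/2.
|p1| = 3/2, |p2| = 9/4.
For BIBO stability, all poles must lie inside the unit circle (|p| < 1).
System is UNSTABLE since at least one |p| >= 1.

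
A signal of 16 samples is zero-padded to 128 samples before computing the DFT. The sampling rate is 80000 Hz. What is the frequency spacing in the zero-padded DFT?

Original DFT: N = 16, resolution = f_s/N = 80000/16 = 5000 Hz
Zero-padded DFT: N = 128, resolution = f_s/N = 80000/128 = 625 Hz
Zero-padding interpolates the spectrum (finer frequency grid)
but does NOT improve the true spectral resolution (ability to resolve close frequencies).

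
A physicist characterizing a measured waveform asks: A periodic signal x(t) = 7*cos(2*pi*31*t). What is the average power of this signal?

Average power of A*cos(wt) is A^2/2.
P = 7^2 / 2 = 49/2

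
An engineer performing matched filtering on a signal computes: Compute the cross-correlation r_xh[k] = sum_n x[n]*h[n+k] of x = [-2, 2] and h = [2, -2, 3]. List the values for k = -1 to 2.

Both sequences indexed from 0 and zero outside their support.
Lags with overlap: k = -1 to 2.
  r_xh[-1] = x[1]*h[0] = 4
  r_xh[0] = x[0]*h[0] + x[1]*h[1] = -8
  r_xh[1] = x[0]*h[1] + x[1]*h[2] = 10
  r_xh[2] = x[0]*h[2] = -6
r_xh = [4, -8, 10, -6] (for k = -1, ..., 2)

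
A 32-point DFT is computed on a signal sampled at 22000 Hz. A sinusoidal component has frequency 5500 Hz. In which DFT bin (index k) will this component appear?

DFT frequency resolution = f_s/N = 22000/32 = 1375/2 Hz
Bin index k = f_signal / resolution = 5500 / 1375/2 = 8
The signal frequency 5500 Hz falls in DFT bin k = 8.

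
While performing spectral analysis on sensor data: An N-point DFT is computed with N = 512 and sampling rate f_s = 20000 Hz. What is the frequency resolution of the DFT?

DFT frequency resolution = f_s / N
= 20000 / 512 = 625/16 Hz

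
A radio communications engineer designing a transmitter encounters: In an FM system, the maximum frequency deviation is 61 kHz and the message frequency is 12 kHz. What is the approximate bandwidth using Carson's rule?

Carson's rule: BW = 2*(delta_f + f_m)
= 2*(61 + 12) kHz = 146 kHz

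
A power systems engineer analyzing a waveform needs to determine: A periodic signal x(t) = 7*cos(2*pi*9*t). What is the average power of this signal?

Average power of A*cos(wt) is A^2/2.
P = 7^2 / 2 = 49/2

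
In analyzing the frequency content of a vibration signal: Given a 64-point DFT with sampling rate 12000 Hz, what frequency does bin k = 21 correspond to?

The frequency of DFT bin k is: f_k = k * f_s / N
f_21 = 21 * 12000 / 64 = 7875/2 Hz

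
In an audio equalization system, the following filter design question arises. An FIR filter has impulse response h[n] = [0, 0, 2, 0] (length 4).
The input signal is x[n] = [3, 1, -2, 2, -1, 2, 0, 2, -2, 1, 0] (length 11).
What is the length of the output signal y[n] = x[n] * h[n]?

For linear convolution, the output length is:
len(y) = len(x) + len(h) - 1 = 11 + 4 - 1 = 14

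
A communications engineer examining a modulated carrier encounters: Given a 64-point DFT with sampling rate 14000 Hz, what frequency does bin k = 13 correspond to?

The frequency of DFT bin k is: f_k = k * f_s / N
f_13 = 13 * 14000 / 64 = 11375/4 Hz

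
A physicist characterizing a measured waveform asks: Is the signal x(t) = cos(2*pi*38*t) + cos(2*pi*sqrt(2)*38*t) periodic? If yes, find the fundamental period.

f1 = 38 Hz, f2 = 38*sqrt(2) Hz
Ratio f2/f1 = sqrt(2), which is irrational.
Since the frequency ratio is irrational, no common period exists.
The signal is not periodic.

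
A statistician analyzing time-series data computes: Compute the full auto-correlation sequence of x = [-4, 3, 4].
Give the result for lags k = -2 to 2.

r_xx[k] = sum_m x[m]*x[m+k], indexed from 0, for k = -2 to 2:
  r_xx[-2] = x[2]*x[0] = -16
  r_xx[-1] = x[1]*x[0] + x[2]*x[1] = 0
  r_xx[0] = x[0]*x[0] + x[1]*x[1] + x[2]*x[2] = 41
  r_xx[1] = x[0]*x[1] + x[1]*x[2] = 0
  r_xx[2] = x[0]*x[2] = -16
r_xx = [-16, 0, 41, 0, -16]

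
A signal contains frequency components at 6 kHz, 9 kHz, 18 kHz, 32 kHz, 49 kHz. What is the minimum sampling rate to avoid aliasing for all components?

The highest frequency component is f_max = 49 kHz.
Nyquist rate = 2 * f_max = 2 * 49 kHz = 98 kHz.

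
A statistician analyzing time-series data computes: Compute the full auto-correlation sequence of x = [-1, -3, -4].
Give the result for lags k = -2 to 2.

r_xx[k] = sum_m x[m]*x[m+k], indexed from 0, for k = -2 to 2:
  r_xx[-2] = x[2]*x[0] = 4
  r_xx[-1] = x[1]*x[0] + x[2]*x[1] = 15
  r_xx[0] = x[0]*x[0] + x[1]*x[1] + x[2]*x[2] = 26
  r_xx[1] = x[0]*x[1] + x[1]*x[2] = 15
  r_xx[2] = x[0]*x[2] = 4
r_xx = [4, 15, 26, 15, 4]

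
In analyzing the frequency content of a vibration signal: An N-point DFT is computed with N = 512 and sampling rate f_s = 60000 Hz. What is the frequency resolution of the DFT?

DFT frequency resolution = f_s / N
= 60000 / 512 = 1875/16 Hz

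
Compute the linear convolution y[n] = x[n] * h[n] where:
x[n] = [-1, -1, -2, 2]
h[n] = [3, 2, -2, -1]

y[n] = sum_k x[k]*h[n-k]. Output length = len(x) + len(h) - 1 = 4 + 4 - 1 = 7.
y[0] = -1*3 = -3
y[1] = -1*3 + -1*2 = -5
y[2] = -2*3 + -1*2 + -1*-2 = -6
y[3] = 2*3 + -2*2 + -1*-2 + -1*-1 = 5
y[4] = 2*2 + -2*-2 + -1*-1 = 9
y[5] = 2*-2 + -2*-1 = -2
y[6] = 2*-1 = -2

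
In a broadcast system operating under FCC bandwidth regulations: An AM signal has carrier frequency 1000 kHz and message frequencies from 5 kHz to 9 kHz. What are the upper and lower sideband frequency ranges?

Upper sideband (USB) = fc + [fm_low, fm_high] = 1000 + [5, 9] = [1005, 1009] kHz
Lower sideband (LSB) = fc - [fm_high, fm_low] = 1000 - [9, 5] = [991, 995] kHz
Total occupied spectrum: 991 kHz to 1009 kHz (plus carrier at 1000 kHz)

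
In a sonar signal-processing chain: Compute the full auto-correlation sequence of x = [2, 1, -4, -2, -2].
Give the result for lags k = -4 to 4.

r_xx[k] = sum_m x[m]*x[m+k], indexed from 0, for k = -4 to 4:
  r_xx[-4] = x[4]*x[0] = -4
  r_xx[-3] = x[3]*x[0] + x[4]*x[1] = -6
  r_xx[-2] = x[2]*x[0] + x[3]*x[1] + x[4]*x[2] = -2
  r_xx[-1] = x[1]*x[0] + x[2]*x[1] + x[3]*x[2] + x[4]*x[3] = 10
  r_xx[0] = x[0]*x[0] + x[1]*x[1] + x[2]*x[2] + x[3]*x[3] + x[4]*x[4] = 29
  r_xx[1] = x[0]*x[1] + x[1]*x[2] + x[2]*x[3] + x[3]*x[4] = 10
  r_xx[2] = x[0]*x[2] + x[1]*x[3] + x[2]*x[4] = -2
  r_xx[3] = x[0]*x[3] + x[1]*x[4] = -6
  r_xx[4] = x[0]*x[4] = -4
r_xx = [-4, -6, -2, 10, 29, 10, -2, -6, -4]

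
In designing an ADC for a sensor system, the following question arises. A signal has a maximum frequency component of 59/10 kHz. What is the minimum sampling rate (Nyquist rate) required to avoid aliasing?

By the Nyquist-Shannon sampling theorem,
the minimum sampling rate (Nyquist rate) must be at least 2 * f_max.
Nyquist rate = 2 * 59/10 kHz = 59/5 kHz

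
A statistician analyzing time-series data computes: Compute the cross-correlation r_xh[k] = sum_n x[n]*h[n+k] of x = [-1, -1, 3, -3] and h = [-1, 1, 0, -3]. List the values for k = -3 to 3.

Both sequences indexed from 0 and zero outside their support.
Lags with overlap: k = -3 to 3.
  r_xh[-3] = x[3]*h[0] = 3
  r_xh[-2] = x[2]*h[0] + x[3]*h[1] = -6
  r_xh[-1] = x[1]*h[0] + x[2]*h[1] + x[3]*h[2] = 4
  r_xh[0] = x[0]*h[0] + x[1]*h[1] + x[2]*h[2] + x[3]*h[3] = 9
  r_xh[1] = x[0]*h[1] + x[1]*h[2] + x[2]*h[3] = -10
  r_xh[2] = x[0]*h[2] + x[1]*h[3] = 3
  r_xh[3] = x[0]*h[3] = 3
r_xh = [3, -6, 4, 9, -10, 3, 3] (for k = -3, ..., 3)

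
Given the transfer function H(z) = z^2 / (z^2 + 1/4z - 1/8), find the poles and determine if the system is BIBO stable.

Poles are roots of the denominator: z^2 + 1/4z - 1/8 = 0.
Quadratic formula: z = [-(1/4) +/- sqrt((1/4)^2 - 4*(-1/8))] / 2
Discriminant = 1/16 + 1/2 = 9/16; sqrt = 3/4.
z = (-1/4 +/- 3/4) / 2 => z = 1/4 or z = -1/2.
|p1| = 1/4, |p2| = 1/2.
For BIBO stability, all poles must lie inside the unit circle (|p| < 1).
System is STABLE since both |p| < 1.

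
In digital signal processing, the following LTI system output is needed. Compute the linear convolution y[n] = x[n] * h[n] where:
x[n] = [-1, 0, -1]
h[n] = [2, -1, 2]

y[n] = sum_k x[k]*h[n-k]. Output length = len(x) + len(h) - 1 = 3 + 3 - 1 = 5.
y[0] = -1*2 = -2
y[1] = 0*2 + -1*-1 = 1
y[2] = -1*2 + 0*-1 + -1*2 = -4
y[3] = -1*-1 + 0*2 = 1
y[4] = -1*2 = -2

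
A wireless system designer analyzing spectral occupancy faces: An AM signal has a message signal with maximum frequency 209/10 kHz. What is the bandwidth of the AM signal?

In AM (double-sideband), the bandwidth is twice the message frequency.
BW = 2 * f_m = 2 * 209/10 kHz = 209/5 kHz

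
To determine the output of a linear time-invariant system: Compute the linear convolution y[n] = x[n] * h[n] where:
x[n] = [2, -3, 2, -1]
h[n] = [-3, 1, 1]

y[n] = sum_k x[k]*h[n-k]. Output length = len(x) + len(h) - 1 = 4 + 3 - 1 = 6.
y[0] = 2*-3 = -6
y[1] = -3*-3 + 2*1 = 11
y[2] = 2*-3 + -3*1 + 2*1 = -7
y[3] = -1*-3 + 2*1 + -3*1 = 2
y[4] = -1*1 + 2*1 = 1
y[5] = -1*1 = -1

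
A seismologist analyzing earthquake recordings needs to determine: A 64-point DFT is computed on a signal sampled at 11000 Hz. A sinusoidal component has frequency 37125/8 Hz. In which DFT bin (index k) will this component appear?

DFT frequency resolution = f_s/N = 11000/64 = 1375/8 Hz
Bin index k = f_signal / resolution = 37125/8 / 1375/8 = 27
The signal frequency 37125/8 Hz falls in DFT bin k = 27.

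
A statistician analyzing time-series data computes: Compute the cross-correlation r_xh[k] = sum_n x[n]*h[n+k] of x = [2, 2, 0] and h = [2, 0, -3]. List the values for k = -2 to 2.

Both sequences indexed from 0 and zero outside their support.
Lags with overlap: k = -2 to 2.
  r_xh[-2] = x[2]*h[0] = 0
  r_xh[-1] = x[1]*h[0] + x[2]*h[1] = 4
  r_xh[0] = x[0]*h[0] + x[1]*h[1] + x[2]*h[2] = 4
  r_xh[1] = x[0]*h[1] + x[1]*h[2] = -6
  r_xh[2] = x[0]*h[2] = -6
r_xh = [0, 4, 4, -6, -6] (for k = -2, ..., 2)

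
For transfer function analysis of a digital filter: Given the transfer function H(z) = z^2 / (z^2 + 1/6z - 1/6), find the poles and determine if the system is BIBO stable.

Poles are roots of the denominator: z^2 + 1/6z - 1/6 = 0.
Quadratic formula: z = [-(1/6) +/- sqrt((1/6)^2 - 4*(-1/6))] / 2
Discriminant = 1/36 + 2/3 = 25/36; sqrt = 5/6.
z = (-1/6 +/- 5/6) / 2 => z = 1/3 or z = -1/2.
|p1| = 1/2, |p2| = 1/3.
For BIBO stability, all poles must lie inside the unit circle (|p| < 1).
System is STABLE since both |p| < 1.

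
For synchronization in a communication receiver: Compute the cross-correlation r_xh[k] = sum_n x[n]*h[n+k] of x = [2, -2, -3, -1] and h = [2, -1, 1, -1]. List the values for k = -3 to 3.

Both sequences indexed from 0 and zero outside their support.
Lags with overlap: k = -3 to 3.
  r_xh[-3] = x[3]*h[0] = -2
  r_xh[-2] = x[2]*h[0] + x[3]*h[1] = -5
  r_xh[-1] = x[1]*h[0] + x[2]*h[1] + x[3]*h[2] = -2
  r_xh[0] = x[0]*h[0] + x[1]*h[1] + x[2]*h[2] + x[3]*h[3] = 4
  r_xh[1] = x[0]*h[1] + x[1]*h[2] + x[2]*h[3] = -1
  r_xh[2] = x[0]*h[2] + x[1]*h[3] = 4
  r_xh[3] = x[0]*h[3] = -2
r_xh = [-2, -5, -2, 4, -1, 4, -2] (for k = -3, ..., 3)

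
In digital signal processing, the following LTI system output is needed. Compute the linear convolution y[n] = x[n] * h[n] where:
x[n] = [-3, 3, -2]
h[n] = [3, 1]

y[n] = sum_k x[k]*h[n-k]. Output length = len(x) + len(h) - 1 = 3 + 2 - 1 = 4.
y[0] = -3*3 = -9
y[1] = 3*3 + -3*1 = 6
y[2] = -2*3 + 3*1 = -3
y[3] = -2*1 = -2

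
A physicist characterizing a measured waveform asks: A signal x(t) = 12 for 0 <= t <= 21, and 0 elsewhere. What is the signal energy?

Energy = integral of |x(t)|^2 dt over the signal duration
= 12^2 * 21 = 144 * 21 = 3024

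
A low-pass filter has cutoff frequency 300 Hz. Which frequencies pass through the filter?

A low-pass filter passes all frequencies below the cutoff frequency 300 Hz and attenuates higher frequencies.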